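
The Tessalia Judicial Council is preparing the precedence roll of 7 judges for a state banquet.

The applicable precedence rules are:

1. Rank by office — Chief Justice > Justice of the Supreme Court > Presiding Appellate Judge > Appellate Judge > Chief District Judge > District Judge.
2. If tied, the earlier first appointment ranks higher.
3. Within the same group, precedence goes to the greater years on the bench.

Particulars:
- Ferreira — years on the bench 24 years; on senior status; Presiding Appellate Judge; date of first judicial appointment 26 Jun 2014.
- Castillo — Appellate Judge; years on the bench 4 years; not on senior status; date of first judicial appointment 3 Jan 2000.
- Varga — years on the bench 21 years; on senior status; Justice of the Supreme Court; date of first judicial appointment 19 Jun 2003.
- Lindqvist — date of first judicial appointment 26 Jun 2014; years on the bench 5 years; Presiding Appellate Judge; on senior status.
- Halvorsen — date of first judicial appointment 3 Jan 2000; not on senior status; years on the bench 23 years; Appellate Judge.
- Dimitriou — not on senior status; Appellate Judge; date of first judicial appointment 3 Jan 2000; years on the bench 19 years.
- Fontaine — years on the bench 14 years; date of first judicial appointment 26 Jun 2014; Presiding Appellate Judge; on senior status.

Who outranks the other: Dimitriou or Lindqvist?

By office: Varga (Justice of the Supreme Court); then Ferreira, Fontaine and Lindqvist (Presiding Appellate Judge); then Halvorsen, Dimitriou and Castillo (Appellate Judge).
Ferreira, Fontaine and Lindqvist all have date of first judicial appointment 26 Jun 2014, so the next rule applies.
Among Ferreira, Fontaine and Lindqvist, by years on the bench (higher first): Ferreira (24 years) before Fontaine (14 years) before Lindqvist (5 years).
Halvorsen, Dimitriou and Castillo all have date of first judicial appointment 3 Jan 2000, so the next rule applies.
Among Halvorsen, Dimitriou and Castillo, by years on the bench (higher first): Halvorsen (23 years) before Dimitriou (19 years) before Castillo (4 years).
So Lindqvist takes precedence.

Lindqvist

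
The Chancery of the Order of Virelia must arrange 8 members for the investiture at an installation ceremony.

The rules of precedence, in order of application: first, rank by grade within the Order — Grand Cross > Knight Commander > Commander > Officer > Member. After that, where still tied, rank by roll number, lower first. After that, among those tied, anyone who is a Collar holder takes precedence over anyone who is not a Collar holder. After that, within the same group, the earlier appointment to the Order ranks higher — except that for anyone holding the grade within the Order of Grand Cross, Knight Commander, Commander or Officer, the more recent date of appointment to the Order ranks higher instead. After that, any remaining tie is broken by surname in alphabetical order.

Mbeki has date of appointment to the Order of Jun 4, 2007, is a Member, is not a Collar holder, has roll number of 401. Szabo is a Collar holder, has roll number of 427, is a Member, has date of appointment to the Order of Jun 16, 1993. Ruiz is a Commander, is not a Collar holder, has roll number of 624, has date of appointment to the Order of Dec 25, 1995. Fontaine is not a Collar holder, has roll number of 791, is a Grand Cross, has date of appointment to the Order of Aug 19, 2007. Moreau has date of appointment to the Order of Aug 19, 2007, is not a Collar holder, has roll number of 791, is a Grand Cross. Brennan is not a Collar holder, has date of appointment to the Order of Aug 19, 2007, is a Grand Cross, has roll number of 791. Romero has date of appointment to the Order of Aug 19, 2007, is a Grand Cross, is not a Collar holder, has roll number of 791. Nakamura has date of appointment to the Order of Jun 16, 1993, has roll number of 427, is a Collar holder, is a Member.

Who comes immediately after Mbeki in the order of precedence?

Nakamura

By grade within the Order: Brennan, Fontaine, Moreau and Romero (Grand Cross); then Ruiz (Commander); then Mbeki, Nakamura and Szabo (Member).
Brennan, Fontaine, Moreau and Romero all have roll number 791, so the next rule applies.
Brennan, Fontaine, Moreau and Romero are each not a Collar holder, so the next rule applies.
Brennan, Fontaine, Moreau and Romero all have date of appointment to the Order Aug 19, 2007, so the next rule applies.
Among Brennan, Fontaine, Moreau and Romero, alphabetically by surname: Brennan before Fontaine before Moreau before Romero.
Among Mbeki, Nakamura and Szabo, by roll number (lower first): Mbeki (401) before Nakamura and Szabo (427).
Nakamura and Szabo are each a Collar holder, so the next rule applies.
Nakamura and Szabo both have date of appointment to the Order Jun 16, 1993, so the next rule applies.
Among Nakamura and Szabo, alphabetically by surname: Nakamura before Szabo.
Order: Brennan, Fontaine, Moreau, Romero, Ruiz, Mbeki, Nakamura, Szabo.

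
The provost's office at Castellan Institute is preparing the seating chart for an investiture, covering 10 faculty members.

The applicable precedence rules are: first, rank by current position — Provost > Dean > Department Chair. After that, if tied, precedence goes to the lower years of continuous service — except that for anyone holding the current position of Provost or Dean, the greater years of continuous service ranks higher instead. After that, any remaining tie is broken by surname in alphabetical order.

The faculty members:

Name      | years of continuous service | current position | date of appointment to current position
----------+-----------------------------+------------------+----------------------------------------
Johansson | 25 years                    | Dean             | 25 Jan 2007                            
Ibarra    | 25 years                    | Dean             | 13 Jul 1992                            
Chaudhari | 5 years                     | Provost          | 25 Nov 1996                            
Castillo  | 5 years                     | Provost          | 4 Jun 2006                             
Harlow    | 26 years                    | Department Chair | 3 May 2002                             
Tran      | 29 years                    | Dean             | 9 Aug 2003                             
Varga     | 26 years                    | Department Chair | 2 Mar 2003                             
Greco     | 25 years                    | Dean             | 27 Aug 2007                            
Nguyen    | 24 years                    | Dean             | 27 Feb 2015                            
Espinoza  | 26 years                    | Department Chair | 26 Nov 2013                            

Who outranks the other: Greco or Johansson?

Greco

By current position: Castillo and Chaudhari (Provost); then Tran, Greco, Ibarra, Johansson and Nguyen (Dean); then Espinoza, Harlow and Varga (Department Chair).
Castillo and Chaudhari both have years of continuous service 5 years, so the next rule applies.
Among Castillo and Chaudhari, alphabetically by surname: Castillo before Chaudhari.
Among Tran, Greco, Ibarra, Johansson and Nguyen, by years of continuous service (higher first) (reversed rule for this group): Tran (29 years) before Greco, Ibarra and Johansson (25 years) before Nguyen (24 years).
Among Greco, Ibarra and Johansson, alphabetically by surname: Greco before Ibarra before Johansson.
Espinoza, Harlow and Varga all have years of continuous service 26 years, so the next rule applies.
Among Espinoza, Harlow and Varga, alphabetically by surname: Espinoza before Harlow before Varga.
So Greco takes precedence.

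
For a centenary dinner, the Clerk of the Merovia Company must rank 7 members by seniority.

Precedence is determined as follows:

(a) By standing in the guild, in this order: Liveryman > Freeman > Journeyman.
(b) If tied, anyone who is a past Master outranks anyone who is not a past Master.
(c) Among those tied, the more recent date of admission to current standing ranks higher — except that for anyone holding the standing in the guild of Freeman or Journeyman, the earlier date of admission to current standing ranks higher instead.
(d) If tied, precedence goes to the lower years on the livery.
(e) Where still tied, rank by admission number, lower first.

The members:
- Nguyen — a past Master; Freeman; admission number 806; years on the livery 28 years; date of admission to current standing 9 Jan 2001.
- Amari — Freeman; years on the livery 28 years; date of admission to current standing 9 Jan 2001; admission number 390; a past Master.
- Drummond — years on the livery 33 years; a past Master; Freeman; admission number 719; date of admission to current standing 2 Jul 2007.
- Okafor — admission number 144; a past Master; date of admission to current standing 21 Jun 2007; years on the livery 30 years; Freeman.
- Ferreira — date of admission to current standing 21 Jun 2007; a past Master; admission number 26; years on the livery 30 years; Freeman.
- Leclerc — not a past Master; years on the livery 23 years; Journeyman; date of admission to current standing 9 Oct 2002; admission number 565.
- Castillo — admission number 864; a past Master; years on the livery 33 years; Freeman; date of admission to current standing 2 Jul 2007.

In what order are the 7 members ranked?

By standing in the guild: Amari, Nguyen, Ferreira, Okafor, Drummond and Castillo (Freeman); then Leclerc (Journeyman).
Amari, Nguyen, Ferreira, Okafor, Drummond and Castillo are each a past Master, so the next rule applies.
Among Amari, Nguyen, Ferreira, Okafor, Drummond and Castillo, by date of admission to current standing (earlier first) (reversed rule for this group): Amari and Nguyen (9 Jan 2001) before Ferreira and Okafor (21 Jun 2007) before Drummond and Castillo (2 Jul 2007).
Amari and Nguyen both have years on the livery 28 years, so the next rule applies.
Among Amari and Nguyen, by admission number (lower first): Amari (390) before Nguyen (806).
Ferreira and Okafor both have years on the livery 30 years, so the next rule applies.
Among Ferreira and Okafor, by admission number (lower first): Ferreira (26) before Okafor (144).
Drummond and Castillo both have years on the livery 33 years, so the next rule applies.
Among Drummond and Castillo, by admission number (lower first): Drummond (719) before Castillo (864).
Full order: Amari, Nguyen, Ferreira, Okafor, Drummond, Castillo, Leclerc.

Amari, Nguyen, Ferreira, Okafor, Drummond, Castillo, Leclerc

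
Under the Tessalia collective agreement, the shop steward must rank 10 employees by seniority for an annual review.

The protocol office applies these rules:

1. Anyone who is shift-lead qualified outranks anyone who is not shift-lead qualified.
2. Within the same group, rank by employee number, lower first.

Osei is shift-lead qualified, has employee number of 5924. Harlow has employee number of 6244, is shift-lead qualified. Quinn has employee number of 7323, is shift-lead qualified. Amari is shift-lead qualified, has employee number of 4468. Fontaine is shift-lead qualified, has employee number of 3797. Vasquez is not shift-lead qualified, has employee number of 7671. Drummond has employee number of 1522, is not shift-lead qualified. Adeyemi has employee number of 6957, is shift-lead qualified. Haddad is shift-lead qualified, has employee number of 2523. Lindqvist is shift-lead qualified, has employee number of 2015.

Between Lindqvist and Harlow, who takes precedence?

By the first rule: Lindqvist, Haddad, Fontaine, Amari, Osei, Harlow, Adeyemi and Quinn (each shift-lead qualified); then Drummond and Vasquez (both not shift-lead qualified).
Among Lindqvist, Haddad, Fontaine, Amari, Osei, Harlow, Adeyemi and Quinn, by employee number (lower first): Lindqvist (2015) before Haddad (2523) before Fontaine (3797) before Amari (4468) before Osei (5924) before Harlow (6244) before Adeyemi (6957) before Quinn (7323).
Among Drummond and Vasquez, by employee number (lower first): Drummond (1522) before Vasquez (7671).
So Lindqvist takes precedence.

Lindqvist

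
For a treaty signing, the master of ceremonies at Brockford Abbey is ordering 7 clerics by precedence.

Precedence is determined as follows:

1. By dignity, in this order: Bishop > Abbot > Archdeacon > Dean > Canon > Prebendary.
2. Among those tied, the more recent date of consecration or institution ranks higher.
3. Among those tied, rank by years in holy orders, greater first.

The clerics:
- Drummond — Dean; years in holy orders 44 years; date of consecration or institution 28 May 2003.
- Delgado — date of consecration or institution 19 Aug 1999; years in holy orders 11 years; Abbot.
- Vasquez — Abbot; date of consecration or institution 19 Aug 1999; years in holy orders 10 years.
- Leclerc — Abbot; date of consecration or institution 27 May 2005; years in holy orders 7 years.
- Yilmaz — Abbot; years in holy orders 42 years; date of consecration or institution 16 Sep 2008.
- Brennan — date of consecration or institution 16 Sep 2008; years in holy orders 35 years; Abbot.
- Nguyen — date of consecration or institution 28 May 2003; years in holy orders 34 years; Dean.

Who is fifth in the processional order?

Vasquez

By dignity: Yilmaz, Brennan, Leclerc, Delgado and Vasquez (Abbot); then Drummond and Nguyen (Dean).
Among Yilmaz, Brennan, Leclerc, Delgado and Vasquez, by date of consecration or institution (later first): Yilmaz and Brennan (16 Sep 2008) before Leclerc (27 May 2005) before Delgado and Vasquez (19 Aug 1999).
Among Yilmaz and Brennan, by years in holy orders (higher first): Yilmaz (42 years) before Brennan (35 years).
Among Delgado and Vasquez, by years in holy orders (higher first): Delgado (11 years) before Vasquez (10 years).
Drummond and Nguyen both have date of consecration or institution 28 May 2003, so the next rule applies.
Among Drummond and Nguyen, by years in holy orders (higher first): Drummond (44 years) before Nguyen (34 years).
Order: Yilmaz, Brennan, Leclerc, Delgado, Vasquez, Drummond, Nguyen.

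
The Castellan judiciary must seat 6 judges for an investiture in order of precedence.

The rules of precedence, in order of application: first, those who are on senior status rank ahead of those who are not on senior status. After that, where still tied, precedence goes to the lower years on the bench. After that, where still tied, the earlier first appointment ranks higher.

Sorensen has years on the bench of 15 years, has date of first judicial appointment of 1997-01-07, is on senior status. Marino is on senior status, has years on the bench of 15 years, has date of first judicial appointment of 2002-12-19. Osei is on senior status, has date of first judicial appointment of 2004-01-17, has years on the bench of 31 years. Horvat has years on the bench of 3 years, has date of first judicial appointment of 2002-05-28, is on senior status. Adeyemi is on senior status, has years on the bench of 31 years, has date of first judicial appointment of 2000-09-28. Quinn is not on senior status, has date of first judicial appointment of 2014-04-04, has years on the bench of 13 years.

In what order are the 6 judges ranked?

Horvat, Sorensen, Marino, Adeyemi, Osei, Quinn

By the first rule: Horvat, Sorensen, Marino, Adeyemi and Osei (each on senior status); then Quinn (not on senior status).
Among Horvat, Sorensen, Marino, Adeyemi and Osei, by years on the bench (lower first): Horvat (3 years) before Sorensen and Marino (15 years) before Adeyemi and Osei (31 years).
Among Sorensen and Marino, by date of first judicial appointment (earlier first): Sorensen (1997-01-07) before Marino (2002-12-19).
Among Adeyemi and Osei, by date of first judicial appointment (earlier first): Adeyemi (2000-09-28) before Osei (2004-01-17).
Full order: Horvat, Sorensen, Marino, Adeyemi, Osei, Quinn.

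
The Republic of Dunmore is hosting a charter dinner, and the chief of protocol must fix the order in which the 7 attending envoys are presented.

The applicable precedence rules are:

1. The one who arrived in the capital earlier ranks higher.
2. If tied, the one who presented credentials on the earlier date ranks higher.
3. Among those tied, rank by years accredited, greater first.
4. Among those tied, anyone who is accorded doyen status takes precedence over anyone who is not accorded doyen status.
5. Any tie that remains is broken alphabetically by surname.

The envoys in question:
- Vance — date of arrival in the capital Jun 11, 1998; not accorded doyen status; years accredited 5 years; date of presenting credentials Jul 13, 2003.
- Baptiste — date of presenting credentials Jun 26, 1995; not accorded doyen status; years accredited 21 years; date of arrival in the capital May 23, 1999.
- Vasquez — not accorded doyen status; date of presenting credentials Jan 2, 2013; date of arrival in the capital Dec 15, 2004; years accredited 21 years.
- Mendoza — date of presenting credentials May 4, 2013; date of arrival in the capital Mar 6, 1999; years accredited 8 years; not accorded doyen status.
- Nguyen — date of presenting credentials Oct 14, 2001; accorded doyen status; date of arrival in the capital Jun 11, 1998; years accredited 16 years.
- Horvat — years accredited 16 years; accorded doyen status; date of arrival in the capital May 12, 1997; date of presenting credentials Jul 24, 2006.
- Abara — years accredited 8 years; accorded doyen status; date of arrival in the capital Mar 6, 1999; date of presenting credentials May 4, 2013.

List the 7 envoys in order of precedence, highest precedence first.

By date of arrival in the capital (earlier first): Horvat (May 12, 1997); then Nguyen and Vance (both Jun 11, 1998); then Abara and Mendoza (both Mar 6, 1999); then Baptiste (May 23, 1999); then Vasquez (Dec 15, 2004).
Among Nguyen and Vance, by date of presenting credentials (earlier first): Nguyen (Oct 14, 2001) before Vance (Jul 13, 2003).
Abara and Mendoza both have date of presenting credentials May 4, 2013, so the next rule applies.
Abara and Mendoza both have years accredited 8 years, so the next rule applies.
Among Abara and Mendoza, accorded doyen status before not accorded doyen status: Abara (accorded doyen status) before Mendoza (not accorded doyen status).
Full order: Horvat, Nguyen, Vance, Abara, Mendoza, Baptiste, Vasquez.

Horvat, Nguyen, Vance, Abara, Mendoza, Baptiste, Vasquez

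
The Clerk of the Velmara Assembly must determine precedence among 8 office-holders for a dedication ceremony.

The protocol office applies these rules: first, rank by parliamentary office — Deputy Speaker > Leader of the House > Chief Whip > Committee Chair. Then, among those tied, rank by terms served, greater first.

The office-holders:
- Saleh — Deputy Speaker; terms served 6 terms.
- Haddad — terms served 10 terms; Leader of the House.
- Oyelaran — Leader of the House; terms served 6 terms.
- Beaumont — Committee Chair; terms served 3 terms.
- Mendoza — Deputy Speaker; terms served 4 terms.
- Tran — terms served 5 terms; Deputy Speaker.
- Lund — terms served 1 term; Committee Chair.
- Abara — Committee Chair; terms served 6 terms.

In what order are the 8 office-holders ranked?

Saleh, Tran, Mendoza, Haddad, Oyelaran, Abara, Beaumont, Lund

By parliamentary office: Saleh, Tran and Mendoza (Deputy Speaker); then Haddad and Oyelaran (Leader of the House); then Abara, Beaumont and Lund (Committee Chair).
Among Saleh, Tran and Mendoza, by terms served (higher first): Saleh (6 terms) before Tran (5 terms) before Mendoza (4 terms).
Among Haddad and Oyelaran, by terms served (higher first): Haddad (10 terms) before Oyelaran (6 terms).
Among Abara, Beaumont and Lund, by terms served (higher first): Abara (6 terms) before Beaumont (3 terms) before Lund (1 term).
Full order: Saleh, Tran, Mendoza, Haddad, Oyelaran, Abara, Beaumont, Lund.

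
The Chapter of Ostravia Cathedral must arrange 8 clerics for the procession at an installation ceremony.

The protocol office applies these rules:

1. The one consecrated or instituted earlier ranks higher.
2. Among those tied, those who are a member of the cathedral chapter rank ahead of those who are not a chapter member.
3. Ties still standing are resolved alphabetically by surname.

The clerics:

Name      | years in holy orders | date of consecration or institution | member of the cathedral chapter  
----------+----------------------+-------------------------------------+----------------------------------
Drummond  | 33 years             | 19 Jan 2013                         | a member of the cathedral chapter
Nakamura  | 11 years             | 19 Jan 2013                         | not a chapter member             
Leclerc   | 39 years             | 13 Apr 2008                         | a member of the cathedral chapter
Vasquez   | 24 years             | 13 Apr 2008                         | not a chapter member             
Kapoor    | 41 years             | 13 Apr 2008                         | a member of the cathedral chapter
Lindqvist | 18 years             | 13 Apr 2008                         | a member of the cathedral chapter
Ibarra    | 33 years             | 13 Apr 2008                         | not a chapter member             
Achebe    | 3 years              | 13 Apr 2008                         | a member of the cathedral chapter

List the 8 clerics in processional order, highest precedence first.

By date of consecration or institution (earlier first): Achebe, Kapoor, Leclerc, Lindqvist, Ibarra and Vasquez (each 13 Apr 2008); then Drummond and Nakamura (both 19 Jan 2013).
Among Achebe, Kapoor, Leclerc, Lindqvist, Ibarra and Vasquez, a member of the cathedral chapter before not a chapter member: Achebe, Kapoor, Leclerc and Lindqvist (a member of the cathedral chapter) before Ibarra and Vasquez (not a chapter member).
Among Achebe, Kapoor, Leclerc and Lindqvist, alphabetically by surname: Achebe before Kapoor before Leclerc before Lindqvist.
Among Ibarra and Vasquez, alphabetically by surname: Ibarra before Vasquez.
Among Drummond and Nakamura, a member of the cathedral chapter before not a chapter member: Drummond (a member of the cathedral chapter) before Nakamura (not a chapter member).
Full order: Achebe, Kapoor, Leclerc, Lindqvist, Ibarra, Vasquez, Drummond, Nakamura.

Achebe, Kapoor, Leclerc, Lindqvist, Ibarra, Vasquez, Drummond, Nakamura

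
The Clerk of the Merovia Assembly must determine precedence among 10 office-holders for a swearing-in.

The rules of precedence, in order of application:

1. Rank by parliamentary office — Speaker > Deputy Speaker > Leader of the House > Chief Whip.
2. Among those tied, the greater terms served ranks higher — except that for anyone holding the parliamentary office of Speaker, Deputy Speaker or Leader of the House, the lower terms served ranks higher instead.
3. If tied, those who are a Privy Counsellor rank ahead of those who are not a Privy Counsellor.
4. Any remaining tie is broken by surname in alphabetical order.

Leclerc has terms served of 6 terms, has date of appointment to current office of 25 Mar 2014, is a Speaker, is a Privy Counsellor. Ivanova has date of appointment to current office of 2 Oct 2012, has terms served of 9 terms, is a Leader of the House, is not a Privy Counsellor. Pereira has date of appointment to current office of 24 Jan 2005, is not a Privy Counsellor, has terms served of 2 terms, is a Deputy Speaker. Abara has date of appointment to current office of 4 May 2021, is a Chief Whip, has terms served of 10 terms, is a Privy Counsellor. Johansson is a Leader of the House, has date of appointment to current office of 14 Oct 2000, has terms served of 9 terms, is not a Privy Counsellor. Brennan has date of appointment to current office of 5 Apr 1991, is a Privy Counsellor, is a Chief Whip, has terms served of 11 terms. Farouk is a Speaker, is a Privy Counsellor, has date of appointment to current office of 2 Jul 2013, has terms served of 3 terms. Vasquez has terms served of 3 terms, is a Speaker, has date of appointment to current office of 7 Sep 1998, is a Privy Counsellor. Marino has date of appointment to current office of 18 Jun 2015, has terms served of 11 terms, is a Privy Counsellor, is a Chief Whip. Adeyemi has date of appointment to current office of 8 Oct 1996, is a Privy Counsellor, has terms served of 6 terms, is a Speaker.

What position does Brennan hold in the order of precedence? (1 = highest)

By parliamentary office: Farouk, Vasquez, Adeyemi and Leclerc (Speaker); then Pereira (Deputy Speaker); then Ivanova and Johansson (Leader of the House); then Brennan, Marino and Abara (Chief Whip).
Among Farouk, Vasquez, Adeyemi and Leclerc, by terms served (lower first) (reversed rule for this group): Farouk and Vasquez (3 terms) before Adeyemi and Leclerc (6 terms).
Farouk and Vasquez are each a Privy Counsellor, so the next rule applies.
Among Farouk and Vasquez, alphabetically by surname: Farouk before Vasquez.
Adeyemi and Leclerc are each a Privy Counsellor, so the next rule applies.
Among Adeyemi and Leclerc, alphabetically by surname: Adeyemi before Leclerc.
Ivanova and Johansson both have terms served 9 terms, so the next rule applies.
Ivanova and Johansson are each not a Privy Counsellor, so the next rule applies.
Among Ivanova and Johansson, alphabetically by surname: Ivanova before Johansson.
Among Brennan, Marino and Abara, by terms served (higher first): Brennan and Marino (11 terms) before Abara (10 terms).
Brennan and Marino are each a Privy Counsellor, so the next rule applies.
Among Brennan and Marino, alphabetically by surname: Brennan before Marino.
Order: Farouk, Vasquez, Adeyemi, Leclerc, Pereira, Ivanova, Johansson, Brennan, Marino, Abara. So position 8.

8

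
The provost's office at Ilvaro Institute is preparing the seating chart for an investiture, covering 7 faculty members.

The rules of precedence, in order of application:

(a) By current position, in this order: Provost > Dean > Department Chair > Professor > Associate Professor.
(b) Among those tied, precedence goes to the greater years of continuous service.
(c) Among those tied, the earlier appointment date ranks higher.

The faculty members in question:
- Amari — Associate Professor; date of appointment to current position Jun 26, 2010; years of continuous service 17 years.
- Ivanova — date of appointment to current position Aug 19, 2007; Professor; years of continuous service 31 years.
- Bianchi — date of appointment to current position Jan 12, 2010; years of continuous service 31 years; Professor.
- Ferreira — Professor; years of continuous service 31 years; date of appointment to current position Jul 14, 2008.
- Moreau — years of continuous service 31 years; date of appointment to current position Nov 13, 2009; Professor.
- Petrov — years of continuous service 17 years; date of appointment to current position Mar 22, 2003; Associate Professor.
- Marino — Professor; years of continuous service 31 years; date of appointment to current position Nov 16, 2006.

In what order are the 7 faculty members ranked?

Marino, Ivanova, Ferreira, Moreau, Bianchi, Petrov, Amari

By current position: Marino, Ivanova, Ferreira, Moreau and Bianchi (Professor); then Petrov and Amari (Associate Professor).
Marino, Ivanova, Ferreira, Moreau and Bianchi all have years of continuous service 31 years, so the next rule applies.
Among Marino, Ivanova, Ferreira, Moreau and Bianchi, by date of appointment to current position (earlier first): Marino (Nov 16, 2006) before Ivanova (Aug 19, 2007) before Ferreira (Jul 14, 2008) before Moreau (Nov 13, 2009) before Bianchi (Jan 12, 2010).
Petrov and Amari both have years of continuous service 17 years, so the next rule applies.
Among Petrov and Amari, by date of appointment to current position (earlier first): Petrov (Mar 22, 2003) before Amari (Jun 26, 2010).
Full order: Marino, Ivanova, Ferreira, Moreau, Bianchi, Petrov, Amari.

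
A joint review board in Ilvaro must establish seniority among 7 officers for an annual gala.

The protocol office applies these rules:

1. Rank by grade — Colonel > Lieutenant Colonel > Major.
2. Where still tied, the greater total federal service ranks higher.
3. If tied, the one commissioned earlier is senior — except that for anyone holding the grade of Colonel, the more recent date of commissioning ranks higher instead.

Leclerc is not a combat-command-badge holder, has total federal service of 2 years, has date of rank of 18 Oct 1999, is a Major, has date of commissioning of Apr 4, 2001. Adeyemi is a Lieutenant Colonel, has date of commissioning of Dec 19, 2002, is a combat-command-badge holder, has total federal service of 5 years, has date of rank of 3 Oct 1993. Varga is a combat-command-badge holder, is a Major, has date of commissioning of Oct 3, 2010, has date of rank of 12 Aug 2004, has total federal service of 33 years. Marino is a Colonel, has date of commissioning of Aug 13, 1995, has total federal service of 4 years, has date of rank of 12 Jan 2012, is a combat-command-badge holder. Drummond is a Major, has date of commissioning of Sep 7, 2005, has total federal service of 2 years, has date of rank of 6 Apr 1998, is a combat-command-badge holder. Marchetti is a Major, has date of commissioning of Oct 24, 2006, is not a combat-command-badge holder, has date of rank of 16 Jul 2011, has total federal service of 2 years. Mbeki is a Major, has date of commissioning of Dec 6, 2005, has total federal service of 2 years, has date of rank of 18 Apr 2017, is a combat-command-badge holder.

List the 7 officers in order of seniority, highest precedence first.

By grade: Marino (Colonel); then Adeyemi (Lieutenant Colonel); then Varga, Leclerc, Drummond, Mbeki and Marchetti (Major).
Among Varga, Leclerc, Drummond, Mbeki and Marchetti, by total federal service (higher first): Varga (33 years) before Leclerc, Drummond, Mbeki and Marchetti (2 years).
Among Leclerc, Drummond, Mbeki and Marchetti, by date of commissioning (earlier first): Leclerc (Apr 4, 2001) before Drummond (Sep 7, 2005) before Mbeki (Dec 6, 2005) before Marchetti (Oct 24, 2006).
Full order: Marino, Adeyemi, Varga, Leclerc, Drummond, Mbeki, Marchetti.

Marino, Adeyemi, Varga, Leclerc, Drummond, Mbeki, Marchetti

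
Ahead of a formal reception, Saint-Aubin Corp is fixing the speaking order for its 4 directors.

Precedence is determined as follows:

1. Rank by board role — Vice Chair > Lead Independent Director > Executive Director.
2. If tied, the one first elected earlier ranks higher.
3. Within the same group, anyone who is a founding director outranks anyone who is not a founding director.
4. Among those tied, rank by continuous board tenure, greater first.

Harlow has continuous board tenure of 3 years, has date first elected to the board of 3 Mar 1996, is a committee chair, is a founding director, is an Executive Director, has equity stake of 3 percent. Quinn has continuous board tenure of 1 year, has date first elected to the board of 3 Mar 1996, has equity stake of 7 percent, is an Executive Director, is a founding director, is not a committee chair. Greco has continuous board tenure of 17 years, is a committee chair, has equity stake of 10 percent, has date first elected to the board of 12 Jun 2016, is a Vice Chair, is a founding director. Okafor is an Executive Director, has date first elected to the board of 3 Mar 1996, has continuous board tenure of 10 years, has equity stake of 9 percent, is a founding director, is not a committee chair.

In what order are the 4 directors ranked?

Greco, Okafor, Harlow, Quinn

By board role: Greco (Vice Chair); then Okafor, Harlow and Quinn (Executive Director).
Okafor, Harlow and Quinn all have date first elected to the board 3 Mar 1996, so the next rule applies.
Okafor, Harlow and Quinn are each a founding director, so the next rule applies.
Among Okafor, Harlow and Quinn, by continuous board tenure (higher first): Okafor (10 years) before Harlow (3 years) before Quinn (1 year).
Full order: Greco, Okafor, Harlow, Quinn.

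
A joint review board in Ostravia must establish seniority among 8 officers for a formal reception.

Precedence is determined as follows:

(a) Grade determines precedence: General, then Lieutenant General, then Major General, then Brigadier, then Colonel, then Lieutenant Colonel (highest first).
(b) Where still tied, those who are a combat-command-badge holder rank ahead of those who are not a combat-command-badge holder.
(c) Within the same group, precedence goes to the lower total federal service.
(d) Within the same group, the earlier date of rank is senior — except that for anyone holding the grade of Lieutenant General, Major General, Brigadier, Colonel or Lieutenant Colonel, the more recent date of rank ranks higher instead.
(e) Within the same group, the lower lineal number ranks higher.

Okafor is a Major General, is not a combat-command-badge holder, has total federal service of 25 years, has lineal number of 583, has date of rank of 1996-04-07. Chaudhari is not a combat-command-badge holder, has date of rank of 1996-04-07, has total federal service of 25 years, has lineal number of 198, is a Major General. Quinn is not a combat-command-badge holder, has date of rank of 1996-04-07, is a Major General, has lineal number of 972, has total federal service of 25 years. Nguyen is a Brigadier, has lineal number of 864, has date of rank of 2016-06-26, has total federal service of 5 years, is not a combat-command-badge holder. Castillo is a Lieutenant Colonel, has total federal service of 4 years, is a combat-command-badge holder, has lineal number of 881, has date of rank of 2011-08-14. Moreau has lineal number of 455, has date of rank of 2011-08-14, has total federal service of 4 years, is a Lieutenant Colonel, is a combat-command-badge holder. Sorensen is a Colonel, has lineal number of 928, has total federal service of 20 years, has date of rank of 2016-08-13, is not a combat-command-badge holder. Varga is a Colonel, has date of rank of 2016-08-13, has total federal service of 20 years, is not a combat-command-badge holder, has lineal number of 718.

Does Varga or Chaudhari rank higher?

Chaudhari

By grade: Chaudhari, Okafor and Quinn (Major General); then Nguyen (Brigadier); then Varga and Sorensen (Colonel); then Moreau and Castillo (Lieutenant Colonel).
Chaudhari, Okafor and Quinn are each not a combat-command-badge holder, so the next rule applies.
Chaudhari, Okafor and Quinn all have total federal service 25 years, so the next rule applies.
Chaudhari, Okafor and Quinn all have date of rank 1996-04-07, so the next rule applies.
Among Chaudhari, Okafor and Quinn, by lineal number (lower first): Chaudhari (198) before Okafor (583) before Quinn (972).
Varga and Sorensen are each not a combat-command-badge holder, so the next rule applies.
Varga and Sorensen both have total federal service 20 years, so the next rule applies.
Varga and Sorensen both have date of rank 2016-08-13, so the next rule applies.
Among Varga and Sorensen, by lineal number (lower first): Varga (718) before Sorensen (928).
Moreau and Castillo are each a combat-command-badge holder, so the next rule applies.
Moreau and Castillo both have total federal service 4 years, so the next rule applies.
Moreau and Castillo both have date of rank 2011-08-14, so the next rule applies.
Among Moreau and Castillo, by lineal number (lower first): Moreau (455) before Castillo (881).
So Chaudhari takes precedence.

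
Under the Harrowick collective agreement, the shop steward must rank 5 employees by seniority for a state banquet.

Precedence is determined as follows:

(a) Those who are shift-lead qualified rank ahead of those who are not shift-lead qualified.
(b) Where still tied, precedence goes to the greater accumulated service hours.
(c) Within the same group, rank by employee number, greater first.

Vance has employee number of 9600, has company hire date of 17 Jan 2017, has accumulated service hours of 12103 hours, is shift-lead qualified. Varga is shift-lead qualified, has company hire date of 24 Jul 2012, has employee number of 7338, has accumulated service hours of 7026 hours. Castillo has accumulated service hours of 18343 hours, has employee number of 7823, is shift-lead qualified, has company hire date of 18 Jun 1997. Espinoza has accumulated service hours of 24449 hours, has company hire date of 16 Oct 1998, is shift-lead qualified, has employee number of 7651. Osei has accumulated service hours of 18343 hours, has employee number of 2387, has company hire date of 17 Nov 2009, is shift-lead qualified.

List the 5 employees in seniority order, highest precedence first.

By the first rule: Espinoza, Castillo, Osei, Vance and Varga (each shift-lead qualified).
Among Espinoza, Castillo, Osei, Vance and Varga, by accumulated service hours (higher first): Espinoza (24449 hours) before Castillo and Osei (18343 hours) before Vance (12103 hours) before Varga (7026 hours).
Among Castillo and Osei, by employee number (higher first): Castillo (7823) before Osei (2387).
Full order: Espinoza, Castillo, Osei, Vance, Varga.

Espinoza, Castillo, Osei, Vance, Varga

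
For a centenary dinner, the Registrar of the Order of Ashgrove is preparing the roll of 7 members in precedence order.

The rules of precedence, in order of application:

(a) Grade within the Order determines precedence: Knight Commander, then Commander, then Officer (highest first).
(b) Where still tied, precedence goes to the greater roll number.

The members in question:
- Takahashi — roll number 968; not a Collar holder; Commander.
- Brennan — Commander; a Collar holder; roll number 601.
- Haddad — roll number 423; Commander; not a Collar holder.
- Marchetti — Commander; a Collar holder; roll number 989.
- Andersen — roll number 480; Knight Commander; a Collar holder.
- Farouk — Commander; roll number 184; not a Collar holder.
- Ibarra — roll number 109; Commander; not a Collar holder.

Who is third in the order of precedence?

Takahashi

By grade within the Order: Andersen (Knight Commander); then Marchetti, Takahashi, Brennan, Haddad, Farouk and Ibarra (Commander).
Among Marchetti, Takahashi, Brennan, Haddad, Farouk and Ibarra, by roll number (higher first): Marchetti (989) before Takahashi (968) before Brennan (601) before Haddad (423) before Farouk (184) before Ibarra (109).
Order: Andersen, Marchetti, Takahashi, Brennan, Haddad, Farouk, Ibarra.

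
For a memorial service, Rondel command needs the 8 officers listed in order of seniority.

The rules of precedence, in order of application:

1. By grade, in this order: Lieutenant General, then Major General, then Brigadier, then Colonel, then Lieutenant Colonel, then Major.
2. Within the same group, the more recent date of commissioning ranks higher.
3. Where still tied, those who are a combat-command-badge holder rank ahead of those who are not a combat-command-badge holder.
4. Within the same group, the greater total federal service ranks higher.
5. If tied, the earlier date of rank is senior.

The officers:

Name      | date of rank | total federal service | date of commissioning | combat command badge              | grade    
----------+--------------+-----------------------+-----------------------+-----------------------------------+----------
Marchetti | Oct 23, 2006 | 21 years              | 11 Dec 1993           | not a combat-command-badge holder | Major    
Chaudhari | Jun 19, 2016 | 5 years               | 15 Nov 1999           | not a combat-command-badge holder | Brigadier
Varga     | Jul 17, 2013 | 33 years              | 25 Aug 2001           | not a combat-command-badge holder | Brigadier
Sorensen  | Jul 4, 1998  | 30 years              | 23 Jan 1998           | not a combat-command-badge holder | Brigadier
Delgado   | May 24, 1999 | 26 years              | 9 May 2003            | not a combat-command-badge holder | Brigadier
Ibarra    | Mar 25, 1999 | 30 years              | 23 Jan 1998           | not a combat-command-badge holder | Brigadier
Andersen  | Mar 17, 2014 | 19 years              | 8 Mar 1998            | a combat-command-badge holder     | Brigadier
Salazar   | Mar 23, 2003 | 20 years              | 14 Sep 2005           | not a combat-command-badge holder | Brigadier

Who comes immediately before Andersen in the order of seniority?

By grade: Salazar, Delgado, Varga, Chaudhari, Andersen, Sorensen and Ibarra (Brigadier); then Marchetti (Major).
Among Salazar, Delgado, Varga, Chaudhari, Andersen, Sorensen and Ibarra, by date of commissioning (later first): Salazar (14 Sep 2005) before Delgado (9 May 2003) before Varga (25 Aug 2001) before Chaudhari (15 Nov 1999) before Andersen (8 Mar 1998) before Sorensen and Ibarra (23 Jan 1998).
Sorensen and Ibarra are each not a combat-command-badge holder, so the next rule applies.
Sorensen and Ibarra both have total federal service 30 years, so the next rule applies.
Among Sorensen and Ibarra, by date of rank (earlier first): Sorensen (Jul 4, 1998) before Ibarra (Mar 25, 1999).
Order: Salazar, Delgado, Varga, Chaudhari, Andersen, Sorensen, Ibarra, Marchetti.

Chaudhari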